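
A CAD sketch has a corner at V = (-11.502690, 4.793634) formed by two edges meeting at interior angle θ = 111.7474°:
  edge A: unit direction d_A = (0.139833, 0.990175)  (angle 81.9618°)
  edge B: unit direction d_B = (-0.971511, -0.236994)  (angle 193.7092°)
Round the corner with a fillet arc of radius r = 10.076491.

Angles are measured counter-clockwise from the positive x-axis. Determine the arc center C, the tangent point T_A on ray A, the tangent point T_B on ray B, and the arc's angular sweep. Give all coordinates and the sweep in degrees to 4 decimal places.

bisector direction at 137.8355° = (-0.741221,0.671261)
center distance |VC| = r/sin(θ/2) = 10.076491/sin(55.8737°) = 12.172573
C = V + |VC|·bis = (-20.5253,12.9646)
T_A = V + ((C−V)·d_A)·d_A = V + 6.8290·d_A = (-10.5478,11.5556)
T_B = V + ((C−V)·d_B)·d_B = V + 6.8290·d_B = (-18.1372,3.1752)
sweep = 180° − θ = 68.2526°

center=(-20.5253,12.9646) T_A=(-10.5478,11.5556) T_B=(-18.1372,3.1752) sweep=68.2526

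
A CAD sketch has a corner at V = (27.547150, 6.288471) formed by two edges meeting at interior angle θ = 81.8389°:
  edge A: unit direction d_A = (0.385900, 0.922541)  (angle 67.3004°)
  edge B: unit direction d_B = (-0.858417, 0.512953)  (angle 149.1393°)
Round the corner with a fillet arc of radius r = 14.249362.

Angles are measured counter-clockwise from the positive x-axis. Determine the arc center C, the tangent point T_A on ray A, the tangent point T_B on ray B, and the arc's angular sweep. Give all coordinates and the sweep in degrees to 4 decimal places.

bisector direction at 108.2199° = (-0.312664,0.949864)
center distance |VC| = r/sin(θ/2) = 14.249362/sin(40.9194°) = 21.754839
C = V + |VC|·bis = (20.7452,26.9526)
T_A = V + ((C−V)·d_A)·d_A = V + 16.4386·d_A = (33.8908,21.4538)
T_B = V + ((C−V)·d_B)·d_B = V + 16.4386·d_B = (13.4359,14.7207)
sweep = 180° − θ = 98.1611°

center=(20.7452,26.9526) T_A=(33.8908,21.4538) T_B=(13.4359,14.7207) sweep=98.1611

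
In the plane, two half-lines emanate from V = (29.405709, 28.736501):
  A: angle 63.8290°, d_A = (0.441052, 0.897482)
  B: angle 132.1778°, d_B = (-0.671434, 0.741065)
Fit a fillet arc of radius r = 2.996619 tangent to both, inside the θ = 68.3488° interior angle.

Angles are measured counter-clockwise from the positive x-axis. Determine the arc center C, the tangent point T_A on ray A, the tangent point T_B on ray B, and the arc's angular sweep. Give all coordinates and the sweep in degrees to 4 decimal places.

center=(28.6629,34.0193) T_A=(31.3523,32.6977) T_B=(26.4422,32.0073) sweep=111.6512

bisector direction at 98.0034° = (-0.139232,0.990260)
center distance |VC| = r/sin(θ/2) = 2.996619/sin(34.1744°) = 5.334779
C = V + |VC|·bis = (28.6629,34.0193)
T_A = V + ((C−V)·d_A)·d_A = V + 4.4136·d_A = (31.3523,32.6977)
T_B = V + ((C−V)·d_B)·d_B = V + 4.4136·d_B = (26.4422,32.0073)
sweep = 180° − θ = 111.6512°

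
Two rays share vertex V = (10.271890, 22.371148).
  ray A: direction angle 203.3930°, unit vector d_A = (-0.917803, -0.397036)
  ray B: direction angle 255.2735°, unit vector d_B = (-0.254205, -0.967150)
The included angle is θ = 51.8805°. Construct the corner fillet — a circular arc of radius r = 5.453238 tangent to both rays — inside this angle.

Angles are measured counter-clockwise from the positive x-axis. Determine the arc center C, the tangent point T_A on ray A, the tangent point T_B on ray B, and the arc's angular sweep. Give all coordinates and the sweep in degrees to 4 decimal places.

center=(2.1480,12.9152) T_A=(-0.0171,17.9202) T_B=(7.4221,11.5290) sweep=128.1195

bisector direction at 229.3333° = (-0.651658,-0.758513)
center distance |VC| = r/sin(θ/2) = 5.453238/sin(25.9402°) = 12.466436
C = V + |VC|·bis = (2.1480,12.9152)
T_A = V + ((C−V)·d_A)·d_A = V + 11.2105·d_A = (-0.0171,17.9202)
T_B = V + ((C−V)·d_B)·d_B = V + 11.2105·d_B = (7.4221,11.5290)
sweep = 180° − θ = 128.1195°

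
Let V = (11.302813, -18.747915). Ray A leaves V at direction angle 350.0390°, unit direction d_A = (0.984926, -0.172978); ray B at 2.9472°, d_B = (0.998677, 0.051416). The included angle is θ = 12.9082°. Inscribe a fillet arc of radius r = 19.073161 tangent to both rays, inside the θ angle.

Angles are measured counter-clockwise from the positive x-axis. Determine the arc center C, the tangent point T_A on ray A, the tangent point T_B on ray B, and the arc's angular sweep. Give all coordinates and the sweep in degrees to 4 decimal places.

center=(180.6642,-29.1270) T_A=(177.3650,-47.9126) T_B=(179.6836,-10.0790) sweep=167.0918

bisector direction at 356.4931° = (0.998127,-0.061169)
center distance |VC| = r/sin(θ/2) = 19.073161/sin(6.4541°) = 169.679144
C = V + |VC|·bis = (180.6642,-29.1270)
T_A = V + ((C−V)·d_A)·d_A = V + 168.6038·d_A = (177.3650,-47.9126)
T_B = V + ((C−V)·d_B)·d_B = V + 168.6038·d_B = (179.6836,-10.0790)
sweep = 180° − θ = 167.0918°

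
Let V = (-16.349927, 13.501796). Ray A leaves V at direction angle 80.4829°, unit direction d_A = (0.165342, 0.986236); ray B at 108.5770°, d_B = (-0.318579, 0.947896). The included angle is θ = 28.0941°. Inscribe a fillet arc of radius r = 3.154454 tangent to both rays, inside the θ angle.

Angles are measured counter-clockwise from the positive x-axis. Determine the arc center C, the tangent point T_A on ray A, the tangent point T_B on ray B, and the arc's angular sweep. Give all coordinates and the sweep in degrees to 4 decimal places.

bisector direction at 94.5299° = (-0.078980,0.996876)
center distance |VC| = r/sin(θ/2) = 3.154454/sin(14.0471°) = 12.996342
C = V + |VC|·bis = (-17.3764,26.4575)
T_A = V + ((C−V)·d_A)·d_A = V + 12.6077·d_A = (-14.2653,25.9360)
T_B = V + ((C−V)·d_B)·d_B = V + 12.6077·d_B = (-20.3665,25.4526)
sweep = 180° − θ = 151.9059°

center=(-17.3764,26.4575) T_A=(-14.2653,25.9360) T_B=(-20.3665,25.4526) sweep=151.9059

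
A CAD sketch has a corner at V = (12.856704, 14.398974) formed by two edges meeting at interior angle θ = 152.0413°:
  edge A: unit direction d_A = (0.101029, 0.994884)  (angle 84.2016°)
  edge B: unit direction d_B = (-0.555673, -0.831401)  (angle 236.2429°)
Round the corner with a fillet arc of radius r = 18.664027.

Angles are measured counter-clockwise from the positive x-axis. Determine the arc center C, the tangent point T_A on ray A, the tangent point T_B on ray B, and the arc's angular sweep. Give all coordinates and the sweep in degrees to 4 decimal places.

center=(-5.2424,20.9071) T_A=(13.3261,19.0215) T_B=(10.2749,10.5360) sweep=27.9587

bisector direction at 160.2223° = (-0.941012,0.338373)
center distance |VC| = r/sin(θ/2) = 18.664027/sin(76.0207°) = 19.233674
C = V + |VC|·bis = (-5.2424,20.9071)
T_A = V + ((C−V)·d_A)·d_A = V + 4.6463·d_A = (13.3261,19.0215)
T_B = V + ((C−V)·d_B)·d_B = V + 4.6463·d_B = (10.2749,10.5360)
sweep = 180° − θ = 27.9587°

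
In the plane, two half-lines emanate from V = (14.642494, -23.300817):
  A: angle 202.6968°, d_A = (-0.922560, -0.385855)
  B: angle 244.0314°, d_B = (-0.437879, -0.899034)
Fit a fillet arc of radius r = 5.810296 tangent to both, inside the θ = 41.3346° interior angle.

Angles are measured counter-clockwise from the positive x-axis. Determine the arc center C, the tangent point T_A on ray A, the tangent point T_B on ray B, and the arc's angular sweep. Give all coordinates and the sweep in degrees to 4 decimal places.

center=(2.6742,-34.6045) T_A=(0.4322,-29.2442) T_B=(7.8978,-37.1487) sweep=138.6654

bisector direction at 223.3641° = (-0.727005,-0.686632)
center distance |VC| = r/sin(θ/2) = 5.810296/sin(20.6673°) = 16.462518
C = V + |VC|·bis = (2.6742,-34.6045)
T_A = V + ((C−V)·d_A)·d_A = V + 15.4031·d_A = (0.4322,-29.2442)
T_B = V + ((C−V)·d_B)·d_B = V + 15.4031·d_B = (7.8978,-37.1487)
sweep = 180° − θ = 138.6654°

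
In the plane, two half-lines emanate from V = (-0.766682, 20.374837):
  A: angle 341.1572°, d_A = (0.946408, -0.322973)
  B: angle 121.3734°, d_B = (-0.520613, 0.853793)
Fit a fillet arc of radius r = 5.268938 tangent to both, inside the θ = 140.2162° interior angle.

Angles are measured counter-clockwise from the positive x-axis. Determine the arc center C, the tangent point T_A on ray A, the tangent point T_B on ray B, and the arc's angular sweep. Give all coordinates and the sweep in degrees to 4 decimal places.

bisector direction at 51.2653° = (0.625715,0.780052)
center distance |VC| = r/sin(θ/2) = 5.268938/sin(70.1081°) = 5.603249
C = V + |VC|·bis = (2.7394,24.7457)
T_A = V + ((C−V)·d_A)·d_A = V + 1.9065·d_A = (1.0376,19.7591)
T_B = V + ((C−V)·d_B)·d_B = V + 1.9065·d_B = (-1.7592,22.0026)
sweep = 180° − θ = 39.7838°

center=(2.7394,24.7457) T_A=(1.0376,19.7591) T_B=(-1.7592,22.0026) sweep=39.7838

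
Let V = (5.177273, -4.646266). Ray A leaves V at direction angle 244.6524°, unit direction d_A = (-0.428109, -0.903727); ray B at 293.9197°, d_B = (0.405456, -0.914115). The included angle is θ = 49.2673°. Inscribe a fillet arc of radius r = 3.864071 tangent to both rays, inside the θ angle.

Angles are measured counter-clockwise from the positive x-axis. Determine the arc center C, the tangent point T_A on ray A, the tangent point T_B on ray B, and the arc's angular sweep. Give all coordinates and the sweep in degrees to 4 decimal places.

center=(5.0618,-13.9160) T_A=(1.5697,-12.2618) T_B=(8.5940,-12.3493) sweep=130.7327

bisector direction at 269.2860° = (-0.012460,-0.999922)
center distance |VC| = r/sin(θ/2) = 3.864071/sin(24.6336°) = 9.270476
C = V + |VC|·bis = (5.0618,-13.9160)
T_A = V + ((C−V)·d_A)·d_A = V + 8.4268·d_A = (1.5697,-12.2618)
T_B = V + ((C−V)·d_B)·d_B = V + 8.4268·d_B = (8.5940,-12.3493)
sweep = 180° − θ = 130.7327°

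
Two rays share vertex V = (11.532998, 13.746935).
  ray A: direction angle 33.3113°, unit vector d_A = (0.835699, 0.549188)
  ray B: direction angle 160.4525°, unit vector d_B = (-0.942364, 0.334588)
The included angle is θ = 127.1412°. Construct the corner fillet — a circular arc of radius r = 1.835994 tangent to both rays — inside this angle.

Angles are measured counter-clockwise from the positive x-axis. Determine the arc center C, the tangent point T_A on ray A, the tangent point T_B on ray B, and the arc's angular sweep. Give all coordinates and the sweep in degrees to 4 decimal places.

center=(11.2873,15.7824) T_A=(12.2956,14.2481) T_B=(10.6730,14.0523) sweep=52.8588

bisector direction at 96.8819° = (-0.119823,0.992795)
center distance |VC| = r/sin(θ/2) = 1.835994/sin(63.5706°) = 2.050282
C = V + |VC|·bis = (11.2873,15.7824)
T_A = V + ((C−V)·d_A)·d_A = V + 0.9126·d_A = (12.2956,14.2481)
T_B = V + ((C−V)·d_B)·d_B = V + 0.9126·d_B = (10.6730,14.0523)
sweep = 180° − θ = 52.8588°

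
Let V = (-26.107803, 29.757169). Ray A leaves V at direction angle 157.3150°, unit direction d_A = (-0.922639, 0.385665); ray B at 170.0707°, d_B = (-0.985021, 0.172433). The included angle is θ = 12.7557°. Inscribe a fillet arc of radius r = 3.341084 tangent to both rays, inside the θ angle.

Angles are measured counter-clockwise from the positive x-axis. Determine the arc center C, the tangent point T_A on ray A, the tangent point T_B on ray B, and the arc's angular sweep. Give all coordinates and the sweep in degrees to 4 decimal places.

bisector direction at 163.6929° = (-0.959770,0.280786)
center distance |VC| = r/sin(θ/2) = 3.341084/sin(6.3778°) = 30.076894
C = V + |VC|·bis = (-54.9747,38.2024)
T_A = V + ((C−V)·d_A)·d_A = V + 29.8907·d_A = (-53.6862,41.2850)
T_B = V + ((C−V)·d_B)·d_B = V + 29.8907·d_B = (-55.5508,34.9113)
sweep = 180° − θ = 167.2443°

center=(-54.9747,38.2024) T_A=(-53.6862,41.2850) T_B=(-55.5508,34.9113) sweep=167.2443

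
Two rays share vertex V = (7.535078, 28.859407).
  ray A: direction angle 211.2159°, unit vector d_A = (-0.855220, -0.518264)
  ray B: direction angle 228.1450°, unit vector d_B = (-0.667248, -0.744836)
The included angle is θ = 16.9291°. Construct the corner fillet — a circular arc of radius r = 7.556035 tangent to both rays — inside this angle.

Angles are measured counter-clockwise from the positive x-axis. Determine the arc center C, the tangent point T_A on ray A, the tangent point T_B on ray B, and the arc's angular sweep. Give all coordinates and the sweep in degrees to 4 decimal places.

bisector direction at 219.6805° = (-0.769617,-0.638505)
center distance |VC| = r/sin(θ/2) = 7.556035/sin(8.4645°) = 51.332645
C = V + |VC|·bis = (-31.9714,-3.9168)
T_A = V + ((C−V)·d_A)·d_A = V + 50.7735·d_A = (-35.8874,2.5453)
T_B = V + ((C−V)·d_B)·d_B = V + 50.7735·d_B = (-26.3434,-8.9585)
sweep = 180° − θ = 163.0709°

center=(-31.9714,-3.9168) T_A=(-35.8874,2.5453) T_B=(-26.3434,-8.9585) sweep=163.0709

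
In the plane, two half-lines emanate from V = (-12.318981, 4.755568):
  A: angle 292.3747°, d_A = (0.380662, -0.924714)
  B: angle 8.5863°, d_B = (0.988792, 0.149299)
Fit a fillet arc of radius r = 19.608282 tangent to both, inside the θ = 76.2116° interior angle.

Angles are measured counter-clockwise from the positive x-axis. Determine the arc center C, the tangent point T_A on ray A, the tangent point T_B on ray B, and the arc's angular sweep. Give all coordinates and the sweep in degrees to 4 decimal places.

bisector direction at 330.4805° = (0.870188,-0.492720)
center distance |VC| = r/sin(θ/2) = 19.608282/sin(38.1058°) = 31.774086
C = V + |VC|·bis = (15.3304,-10.9002)
T_A = V + ((C−V)·d_A)·d_A = V + 25.0022·d_A = (-2.8016,-18.3643)
T_B = V + ((C−V)·d_B)·d_B = V + 25.0022·d_B = (12.4030,8.4884)
sweep = 180° − θ = 103.7884°

center=(15.3304,-10.9002) T_A=(-2.8016,-18.3643) T_B=(12.4030,8.4884) sweep=103.7884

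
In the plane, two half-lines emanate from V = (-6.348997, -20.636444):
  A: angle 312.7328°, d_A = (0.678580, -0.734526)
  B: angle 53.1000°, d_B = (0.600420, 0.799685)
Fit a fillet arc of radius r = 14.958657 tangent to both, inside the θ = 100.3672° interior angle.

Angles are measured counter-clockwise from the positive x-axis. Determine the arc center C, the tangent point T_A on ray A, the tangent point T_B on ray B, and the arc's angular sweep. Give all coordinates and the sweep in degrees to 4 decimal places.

bisector direction at 2.9164° = (0.998705,0.050879)
center distance |VC| = r/sin(θ/2) = 14.958657/sin(50.1836°) = 19.474875
C = V + |VC|·bis = (13.1007,-19.6456)
T_A = V + ((C−V)·d_A)·d_A = V + 12.4703·d_A = (2.1131,-29.7962)
T_B = V + ((C−V)·d_B)·d_B = V + 12.4703·d_B = (1.1384,-10.6641)
sweep = 180° − θ = 79.6328°

center=(13.1007,-19.6456) T_A=(2.1131,-29.7962) T_B=(1.1384,-10.6641) sweep=79.6328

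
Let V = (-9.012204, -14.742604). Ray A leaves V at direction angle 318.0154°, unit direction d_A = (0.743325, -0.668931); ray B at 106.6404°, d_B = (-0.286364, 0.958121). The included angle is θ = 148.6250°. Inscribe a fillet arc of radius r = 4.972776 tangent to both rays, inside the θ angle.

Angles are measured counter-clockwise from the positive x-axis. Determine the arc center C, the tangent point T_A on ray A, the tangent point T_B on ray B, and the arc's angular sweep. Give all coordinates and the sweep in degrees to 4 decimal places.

center=(-4.6476,-11.9805) T_A=(-7.9741,-15.6768) T_B=(-9.4121,-13.4045) sweep=31.3750

bisector direction at 32.3279° = (0.845002,0.534764)
center distance |VC| = r/sin(θ/2) = 4.972776/sin(74.3125°) = 5.165175
C = V + |VC|·bis = (-4.6476,-11.9805)
T_A = V + ((C−V)·d_A)·d_A = V + 1.3966·d_A = (-7.9741,-15.6768)
T_B = V + ((C−V)·d_B)·d_B = V + 1.3966·d_B = (-9.4121,-13.4045)
sweep = 180° − θ = 31.3750°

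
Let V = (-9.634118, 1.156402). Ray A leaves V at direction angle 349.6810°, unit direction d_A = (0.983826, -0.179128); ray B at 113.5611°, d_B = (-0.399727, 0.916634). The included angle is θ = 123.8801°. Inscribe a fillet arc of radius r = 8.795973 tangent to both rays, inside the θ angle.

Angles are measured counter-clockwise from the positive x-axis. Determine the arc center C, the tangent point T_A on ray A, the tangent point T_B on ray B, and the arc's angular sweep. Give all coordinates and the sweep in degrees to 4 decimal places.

center=(-3.4456,8.9702) T_A=(-5.0212,0.3165) T_B=(-11.5083,5.4542) sweep=56.1199

bisector direction at 51.6211° = (0.620860,0.783922)
center distance |VC| = r/sin(θ/2) = 8.795973/sin(61.9400°) = 9.967606
C = V + |VC|·bis = (-3.4456,8.9702)
T_A = V + ((C−V)·d_A)·d_A = V + 4.6887·d_A = (-5.0212,0.3165)
T_B = V + ((C−V)·d_B)·d_B = V + 4.6887·d_B = (-11.5083,5.4542)
sweep = 180° − θ = 56.1199°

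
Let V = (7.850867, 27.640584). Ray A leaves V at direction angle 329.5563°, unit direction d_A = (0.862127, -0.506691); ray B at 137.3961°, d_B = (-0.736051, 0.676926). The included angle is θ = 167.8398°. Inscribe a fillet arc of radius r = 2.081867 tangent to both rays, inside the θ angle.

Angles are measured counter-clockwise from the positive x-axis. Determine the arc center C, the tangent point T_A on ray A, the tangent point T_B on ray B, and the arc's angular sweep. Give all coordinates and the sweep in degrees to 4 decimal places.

bisector direction at 53.4762° = (0.595157,0.803610)
center distance |VC| = r/sin(θ/2) = 2.081867/sin(83.9199°) = 2.093644
C = V + |VC|·bis = (9.0969,29.3231)
T_A = V + ((C−V)·d_A)·d_A = V + 0.2218·d_A = (8.0420,27.5282)
T_B = V + ((C−V)·d_B)·d_B = V + 0.2218·d_B = (7.6876,27.7907)
sweep = 180° − θ = 12.1602°

center=(9.0969,29.3231) T_A=(8.0420,27.5282) T_B=(7.6876,27.7907) sweep=12.1602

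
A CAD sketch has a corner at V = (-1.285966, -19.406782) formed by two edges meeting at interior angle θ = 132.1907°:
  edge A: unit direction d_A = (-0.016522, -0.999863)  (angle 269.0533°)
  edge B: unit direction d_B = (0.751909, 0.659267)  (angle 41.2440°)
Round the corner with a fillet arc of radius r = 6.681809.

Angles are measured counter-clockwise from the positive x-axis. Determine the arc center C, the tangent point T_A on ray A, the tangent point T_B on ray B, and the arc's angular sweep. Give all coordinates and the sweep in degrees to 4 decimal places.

center=(5.3460,-22.4784) T_A=(-1.3349,-22.3680) T_B=(0.9409,-17.4543) sweep=47.8093

bisector direction at 335.1486° = (0.907401,-0.420265)
center distance |VC| = r/sin(θ/2) = 6.681809/sin(66.0953°) = 7.308745
C = V + |VC|·bis = (5.3460,-22.4784)
T_A = V + ((C−V)·d_A)·d_A = V + 2.9616·d_A = (-1.3349,-22.3680)
T_B = V + ((C−V)·d_B)·d_B = V + 2.9616·d_B = (0.9409,-17.4543)
sweep = 180° − θ = 47.8093°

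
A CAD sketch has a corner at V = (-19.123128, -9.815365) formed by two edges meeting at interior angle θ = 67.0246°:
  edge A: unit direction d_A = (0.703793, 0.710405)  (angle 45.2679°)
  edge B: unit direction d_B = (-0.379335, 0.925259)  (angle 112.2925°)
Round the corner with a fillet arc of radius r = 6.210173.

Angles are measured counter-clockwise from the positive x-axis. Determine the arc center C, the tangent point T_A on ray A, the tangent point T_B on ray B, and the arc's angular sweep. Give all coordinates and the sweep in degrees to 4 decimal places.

center=(-16.9346,1.2176) T_A=(-12.5228,-3.1531) T_B=(-22.6806,-1.1381) sweep=112.9754

bisector direction at 78.7802° = (0.194573,0.980888)
center distance |VC| = r/sin(θ/2) = 6.210173/sin(33.5123°) = 11.247950
C = V + |VC|·bis = (-16.9346,1.2176)
T_A = V + ((C−V)·d_A)·d_A = V + 9.3782·d_A = (-12.5228,-3.1531)
T_B = V + ((C−V)·d_B)·d_B = V + 9.3782·d_B = (-22.6806,-1.1381)
sweep = 180° − θ = 112.9754°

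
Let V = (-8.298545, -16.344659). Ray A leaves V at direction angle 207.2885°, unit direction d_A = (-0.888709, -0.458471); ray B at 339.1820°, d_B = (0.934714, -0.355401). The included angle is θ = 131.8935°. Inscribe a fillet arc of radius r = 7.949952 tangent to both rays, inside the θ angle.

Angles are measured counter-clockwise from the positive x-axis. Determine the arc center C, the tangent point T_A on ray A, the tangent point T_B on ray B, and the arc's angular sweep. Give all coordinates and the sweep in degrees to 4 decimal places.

center=(-7.8072,-25.0367) T_A=(-11.4520,-17.9715) T_B=(-4.9818,-17.6058) sweep=48.1065

bisector direction at 273.2353° = (0.056436,-0.998406)
center distance |VC| = r/sin(θ/2) = 7.949952/sin(65.9467°) = 8.705912
C = V + |VC|·bis = (-7.8072,-25.0367)
T_A = V + ((C−V)·d_A)·d_A = V + 3.5484·d_A = (-11.4520,-17.9715)
T_B = V + ((C−V)·d_B)·d_B = V + 3.5484·d_B = (-4.9818,-17.6058)
sweep = 180° − θ = 48.1065°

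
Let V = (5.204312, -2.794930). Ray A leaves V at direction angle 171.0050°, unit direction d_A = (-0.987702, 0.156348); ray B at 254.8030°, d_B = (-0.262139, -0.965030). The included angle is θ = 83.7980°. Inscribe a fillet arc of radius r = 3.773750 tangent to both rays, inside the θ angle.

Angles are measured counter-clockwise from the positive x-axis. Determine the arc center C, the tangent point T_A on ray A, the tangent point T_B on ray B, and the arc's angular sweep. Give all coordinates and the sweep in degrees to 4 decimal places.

bisector direction at 212.9040° = (-0.839582,-0.543233)
center distance |VC| = r/sin(θ/2) = 3.773750/sin(41.8990°) = 5.650853
C = V + |VC|·bis = (0.4600,-5.8647)
T_A = V + ((C−V)·d_A)·d_A = V + 4.2061·d_A = (1.0500,-2.1373)
T_B = V + ((C−V)·d_B)·d_B = V + 4.2061·d_B = (4.1017,-6.8539)
sweep = 180° − θ = 96.2020°

center=(0.4600,-5.8647) T_A=(1.0500,-2.1373) T_B=(4.1017,-6.8539) sweep=96.2020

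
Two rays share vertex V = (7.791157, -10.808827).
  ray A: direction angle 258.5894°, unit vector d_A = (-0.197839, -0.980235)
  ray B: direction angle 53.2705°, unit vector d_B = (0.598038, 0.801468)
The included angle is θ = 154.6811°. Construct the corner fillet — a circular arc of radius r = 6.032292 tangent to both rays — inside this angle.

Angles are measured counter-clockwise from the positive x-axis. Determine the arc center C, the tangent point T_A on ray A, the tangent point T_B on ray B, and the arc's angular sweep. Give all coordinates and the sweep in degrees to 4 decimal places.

center=(13.4362,-13.3304) T_A=(7.5231,-12.1370) T_B=(8.6015,-9.7229) sweep=25.3189

bisector direction at 335.9300° = (0.913047,-0.407853)
center distance |VC| = r/sin(θ/2) = 6.032292/sin(77.3405°) = 6.182591
C = V + |VC|·bis = (13.4362,-13.3304)
T_A = V + ((C−V)·d_A)·d_A = V + 1.3550·d_A = (7.5231,-12.1370)
T_B = V + ((C−V)·d_B)·d_B = V + 1.3550·d_B = (8.6015,-9.7229)
sweep = 180° − θ = 25.3189°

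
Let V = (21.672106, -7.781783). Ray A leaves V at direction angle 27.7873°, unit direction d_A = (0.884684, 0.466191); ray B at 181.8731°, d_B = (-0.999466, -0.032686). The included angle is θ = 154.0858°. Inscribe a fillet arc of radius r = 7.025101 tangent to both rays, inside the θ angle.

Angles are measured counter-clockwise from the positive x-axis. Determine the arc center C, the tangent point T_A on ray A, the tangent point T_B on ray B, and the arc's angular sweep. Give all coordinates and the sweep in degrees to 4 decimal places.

center=(19.8270,-0.8133) T_A=(23.1021,-7.0283) T_B=(20.0566,-7.8346) sweep=25.9142

bisector direction at 104.8302° = (-0.255955,0.966689)
center distance |VC| = r/sin(θ/2) = 7.025101/sin(77.0429°) = 7.208646
C = V + |VC|·bis = (19.8270,-0.8133)
T_A = V + ((C−V)·d_A)·d_A = V + 1.6163·d_A = (23.1021,-7.0283)
T_B = V + ((C−V)·d_B)·d_B = V + 1.6163·d_B = (20.0566,-7.8346)
sweep = 180° − θ = 25.9142°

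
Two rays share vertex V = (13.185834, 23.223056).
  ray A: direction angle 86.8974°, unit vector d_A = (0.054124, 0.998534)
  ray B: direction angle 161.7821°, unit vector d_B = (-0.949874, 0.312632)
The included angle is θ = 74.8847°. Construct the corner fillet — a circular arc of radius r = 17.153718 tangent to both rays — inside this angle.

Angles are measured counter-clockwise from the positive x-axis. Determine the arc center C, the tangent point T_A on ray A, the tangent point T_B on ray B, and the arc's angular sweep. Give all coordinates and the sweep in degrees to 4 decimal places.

center=(-2.7303,46.5204) T_A=(14.3983,45.5920) T_B=(-8.0931,30.2266) sweep=105.1153

bisector direction at 124.3398° = (-0.564099,0.825707)
center distance |VC| = r/sin(θ/2) = 17.153718/sin(37.4423°) = 28.215075
C = V + |VC|·bis = (-2.7303,46.5204)
T_A = V + ((C−V)·d_A)·d_A = V + 22.4018·d_A = (14.3983,45.5920)
T_B = V + ((C−V)·d_B)·d_B = V + 22.4018·d_B = (-8.0931,30.2266)
sweep = 180° − θ = 105.1153°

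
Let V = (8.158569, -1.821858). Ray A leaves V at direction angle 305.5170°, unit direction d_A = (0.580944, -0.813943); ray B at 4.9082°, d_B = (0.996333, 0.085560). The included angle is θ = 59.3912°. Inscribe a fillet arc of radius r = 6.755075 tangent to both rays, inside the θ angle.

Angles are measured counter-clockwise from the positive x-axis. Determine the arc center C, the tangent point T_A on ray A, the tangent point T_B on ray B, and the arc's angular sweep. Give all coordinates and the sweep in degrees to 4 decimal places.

bisector direction at 335.2126° = (0.907870,-0.419252)
center distance |VC| = r/sin(θ/2) = 6.755075/sin(29.6956°) = 13.635819
C = V + |VC|·bis = (20.5381,-7.5387)
T_A = V + ((C−V)·d_A)·d_A = V + 11.8450·d_A = (15.0399,-11.4630)
T_B = V + ((C−V)·d_B)·d_B = V + 11.8450·d_B = (19.9602,-0.8084)
sweep = 180° − θ = 120.6088°

center=(20.5381,-7.5387) T_A=(15.0399,-11.4630) T_B=(19.9602,-0.8084) sweep=120.6088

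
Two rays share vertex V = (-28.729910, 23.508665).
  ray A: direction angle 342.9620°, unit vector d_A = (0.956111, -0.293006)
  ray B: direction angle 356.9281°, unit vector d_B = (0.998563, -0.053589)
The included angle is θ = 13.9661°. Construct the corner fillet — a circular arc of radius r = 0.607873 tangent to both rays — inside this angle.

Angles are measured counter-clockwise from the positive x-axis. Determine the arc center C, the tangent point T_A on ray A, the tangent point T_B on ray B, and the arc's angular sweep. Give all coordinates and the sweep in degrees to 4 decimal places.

bisector direction at 349.9451° = (0.984641,-0.174593)
center distance |VC| = r/sin(θ/2) = 0.607873/sin(6.9831°) = 4.999954
C = V + |VC|·bis = (-23.8068,22.6357)
T_A = V + ((C−V)·d_A)·d_A = V + 4.9629·d_A = (-23.9849,22.0545)
T_B = V + ((C−V)·d_B)·d_B = V + 4.9629·d_B = (-23.7742,23.2427)
sweep = 180° − θ = 166.0339°

center=(-23.8068,22.6357) T_A=(-23.9849,22.0545) T_B=(-23.7742,23.2427) sweep=166.0339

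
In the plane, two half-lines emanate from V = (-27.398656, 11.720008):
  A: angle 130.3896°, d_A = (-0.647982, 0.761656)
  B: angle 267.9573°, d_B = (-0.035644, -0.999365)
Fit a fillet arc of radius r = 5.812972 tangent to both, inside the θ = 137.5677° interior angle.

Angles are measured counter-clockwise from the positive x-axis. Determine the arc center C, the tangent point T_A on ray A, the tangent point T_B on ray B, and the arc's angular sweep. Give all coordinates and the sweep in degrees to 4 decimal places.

bisector direction at 199.1735° = (-0.944529,-0.328429)
center distance |VC| = r/sin(θ/2) = 5.812972/sin(68.7839°) = 6.235610
C = V + |VC|·bis = (-33.2884,9.6721)
T_A = V + ((C−V)·d_A)·d_A = V + 2.2566·d_A = (-28.8609,13.4388)
T_B = V + ((C−V)·d_B)·d_B = V + 2.2566·d_B = (-27.4791,9.4649)
sweep = 180° − θ = 42.4323°

center=(-33.2884,9.6721) T_A=(-28.8609,13.4388) T_B=(-27.4791,9.4649) sweep=42.4323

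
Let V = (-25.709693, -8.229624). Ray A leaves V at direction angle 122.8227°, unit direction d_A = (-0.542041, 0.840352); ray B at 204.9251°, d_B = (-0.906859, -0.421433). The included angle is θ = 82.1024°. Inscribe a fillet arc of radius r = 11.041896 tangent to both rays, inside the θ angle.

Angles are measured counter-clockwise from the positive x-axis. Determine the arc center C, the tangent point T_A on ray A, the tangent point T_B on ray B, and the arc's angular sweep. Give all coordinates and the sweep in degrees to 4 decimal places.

center=(-41.8615,-3.5597) T_A=(-32.5824,2.4255) T_B=(-37.2081,-13.5731) sweep=97.8976

bisector direction at 163.8739° = (-0.960653,0.277752)
center distance |VC| = r/sin(θ/2) = 11.041896/sin(41.0512°) = 16.813367
C = V + |VC|·bis = (-41.8615,-3.5597)
T_A = V + ((C−V)·d_A)·d_A = V + 12.6793·d_A = (-32.5824,2.4255)
T_B = V + ((C−V)·d_B)·d_B = V + 12.6793·d_B = (-37.2081,-13.5731)
sweep = 180° − θ = 97.8976°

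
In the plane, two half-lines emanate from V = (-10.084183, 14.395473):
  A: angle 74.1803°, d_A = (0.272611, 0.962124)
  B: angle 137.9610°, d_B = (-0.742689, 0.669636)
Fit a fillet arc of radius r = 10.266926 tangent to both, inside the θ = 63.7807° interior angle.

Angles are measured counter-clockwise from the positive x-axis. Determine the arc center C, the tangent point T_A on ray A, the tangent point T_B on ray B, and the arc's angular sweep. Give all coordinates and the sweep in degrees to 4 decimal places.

center=(-15.4640,33.0701) T_A=(-5.5859,30.2712) T_B=(-22.3391,25.4449) sweep=116.2193

bisector direction at 106.0707° = (-0.276822,0.960921)
center distance |VC| = r/sin(θ/2) = 10.266926/sin(31.8904°) = 19.434065
C = V + |VC|·bis = (-15.4640,33.0701)
T_A = V + ((C−V)·d_A)·d_A = V + 16.5007·d_A = (-5.5859,30.2712)
T_B = V + ((C−V)·d_B)·d_B = V + 16.5007·d_B = (-22.3391,25.4449)
sweep = 180° − θ = 116.2193°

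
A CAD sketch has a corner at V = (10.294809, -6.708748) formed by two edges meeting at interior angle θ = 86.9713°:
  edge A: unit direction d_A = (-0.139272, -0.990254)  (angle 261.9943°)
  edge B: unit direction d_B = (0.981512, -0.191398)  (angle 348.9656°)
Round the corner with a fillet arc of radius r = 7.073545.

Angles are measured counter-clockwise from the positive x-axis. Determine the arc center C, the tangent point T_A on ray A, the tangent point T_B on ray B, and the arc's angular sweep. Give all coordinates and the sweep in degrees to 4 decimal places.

bisector direction at 305.4799° = (0.580418,-0.814319)
center distance |VC| = r/sin(θ/2) = 7.073545/sin(43.4856°) = 10.278733
C = V + |VC|·bis = (16.2608,-15.0789)
T_A = V + ((C−V)·d_A)·d_A = V + 7.4577·d_A = (9.2562,-14.0938)
T_B = V + ((C−V)·d_B)·d_B = V + 7.4577·d_B = (17.6146,-8.1361)
sweep = 180° − θ = 93.0287°

center=(16.2608,-15.0789) T_A=(9.2562,-14.0938) T_B=(17.6146,-8.1361) sweep=93.0287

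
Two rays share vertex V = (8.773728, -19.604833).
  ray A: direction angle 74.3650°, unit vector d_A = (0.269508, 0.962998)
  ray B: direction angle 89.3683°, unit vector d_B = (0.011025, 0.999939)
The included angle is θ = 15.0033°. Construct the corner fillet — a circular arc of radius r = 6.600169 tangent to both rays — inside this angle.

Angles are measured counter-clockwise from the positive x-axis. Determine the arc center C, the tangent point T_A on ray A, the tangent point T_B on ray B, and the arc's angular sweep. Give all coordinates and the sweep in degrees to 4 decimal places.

bisector direction at 81.8666° = (0.141477,0.989941)
center distance |VC| = r/sin(θ/2) = 6.600169/sin(7.5016°) = 50.554800
C = V + |VC|·bis = (15.9261,30.4415)
T_A = V + ((C−V)·d_A)·d_A = V + 50.1221·d_A = (22.2820,28.6627)
T_B = V + ((C−V)·d_B)·d_B = V + 50.1221·d_B = (9.3263,30.5142)
sweep = 180° − θ = 164.9967°

center=(15.9261,30.4415) T_A=(22.2820,28.6627) T_B=(9.3263,30.5142) sweep=164.9967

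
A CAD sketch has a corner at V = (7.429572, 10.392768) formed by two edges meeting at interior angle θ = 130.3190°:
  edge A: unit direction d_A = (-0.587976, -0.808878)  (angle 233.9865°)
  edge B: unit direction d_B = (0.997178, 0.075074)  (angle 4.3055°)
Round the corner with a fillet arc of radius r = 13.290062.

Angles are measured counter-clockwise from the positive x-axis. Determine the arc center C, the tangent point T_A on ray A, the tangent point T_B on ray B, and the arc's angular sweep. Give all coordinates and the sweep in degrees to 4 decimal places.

bisector direction at 299.1460° = (0.487037,-0.873381)
center distance |VC| = r/sin(θ/2) = 13.290062/sin(65.1595°) = 14.645007
C = V + |VC|·bis = (14.5622,-2.3979)
T_A = V + ((C−V)·d_A)·d_A = V + 6.1523·d_A = (3.8122,5.4163)
T_B = V + ((C−V)·d_B)·d_B = V + 6.1523·d_B = (13.5645,10.8546)
sweep = 180° − θ = 49.6810°

center=(14.5622,-2.3979) T_A=(3.8122,5.4163) T_B=(13.5645,10.8546) sweep=49.6810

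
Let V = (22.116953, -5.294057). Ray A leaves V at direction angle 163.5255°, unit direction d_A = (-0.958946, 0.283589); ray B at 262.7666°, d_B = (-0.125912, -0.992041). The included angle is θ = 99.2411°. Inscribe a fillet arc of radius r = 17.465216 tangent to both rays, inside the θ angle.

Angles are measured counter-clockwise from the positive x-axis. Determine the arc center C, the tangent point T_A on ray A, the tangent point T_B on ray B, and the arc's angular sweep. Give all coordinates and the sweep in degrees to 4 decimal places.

bisector direction at 213.1461° = (-0.837280,-0.546775)
center distance |VC| = r/sin(θ/2) = 17.465216/sin(49.6206°) = 22.927130
C = V + |VC|·bis = (2.9205,-17.8300)
T_A = V + ((C−V)·d_A)·d_A = V + 14.8533·d_A = (7.8735,-1.0818)
T_B = V + ((C−V)·d_B)·d_B = V + 14.8533·d_B = (20.2468,-20.0291)
sweep = 180° − θ = 80.7589°

center=(2.9205,-17.8300) T_A=(7.8735,-1.0818) T_B=(20.2468,-20.0291) sweep=80.7589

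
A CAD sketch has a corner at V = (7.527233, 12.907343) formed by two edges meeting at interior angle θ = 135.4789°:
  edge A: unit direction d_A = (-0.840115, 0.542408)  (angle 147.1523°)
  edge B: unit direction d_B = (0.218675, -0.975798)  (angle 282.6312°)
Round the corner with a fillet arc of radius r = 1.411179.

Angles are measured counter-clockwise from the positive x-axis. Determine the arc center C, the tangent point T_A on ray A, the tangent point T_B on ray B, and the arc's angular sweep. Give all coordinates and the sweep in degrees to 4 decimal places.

center=(6.2765,12.0351) T_A=(7.0420,13.2207) T_B=(7.6535,12.3437) sweep=44.5211

bisector direction at 214.8918° = (-0.820234,-0.572028)
center distance |VC| = r/sin(θ/2) = 1.411179/sin(67.7395°) = 1.524823
C = V + |VC|·bis = (6.2765,12.0351)
T_A = V + ((C−V)·d_A)·d_A = V + 0.5776·d_A = (7.0420,13.2207)
T_B = V + ((C−V)·d_B)·d_B = V + 0.5776·d_B = (7.6535,12.3437)
sweep = 180° − θ = 44.5211°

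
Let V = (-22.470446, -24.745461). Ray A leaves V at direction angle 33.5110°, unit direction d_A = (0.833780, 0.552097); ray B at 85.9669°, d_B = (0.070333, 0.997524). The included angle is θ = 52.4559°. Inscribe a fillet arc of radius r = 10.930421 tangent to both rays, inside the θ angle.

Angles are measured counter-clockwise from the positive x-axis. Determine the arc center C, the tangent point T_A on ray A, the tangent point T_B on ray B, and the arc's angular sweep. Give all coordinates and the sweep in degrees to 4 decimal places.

bisector direction at 59.7390° = (0.503941,0.863738)
center distance |VC| = r/sin(θ/2) = 10.930421/sin(26.2279°) = 24.732621
C = V + |VC|·bis = (-10.0067,-3.3829)
T_A = V + ((C−V)·d_A)·d_A = V + 22.1862·d_A = (-3.9720,-12.4965)
T_B = V + ((C−V)·d_B)·d_B = V + 22.1862·d_B = (-20.9100,-2.6142)
sweep = 180° − θ = 127.5441°

center=(-10.0067,-3.3829) T_A=(-3.9720,-12.4965) T_B=(-20.9100,-2.6142) sweep=127.5441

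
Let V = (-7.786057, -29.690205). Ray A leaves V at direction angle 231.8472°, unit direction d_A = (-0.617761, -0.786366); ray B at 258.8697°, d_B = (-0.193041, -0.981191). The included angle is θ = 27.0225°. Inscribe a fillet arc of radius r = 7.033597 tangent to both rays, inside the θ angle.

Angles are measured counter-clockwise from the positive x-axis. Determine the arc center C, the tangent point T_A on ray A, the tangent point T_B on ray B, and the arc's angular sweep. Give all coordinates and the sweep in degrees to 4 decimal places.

bisector direction at 245.3584° = (-0.416940,-0.908934)
center distance |VC| = r/sin(θ/2) = 7.033597/sin(13.5113°) = 30.104900
C = V + |VC|·bis = (-20.3380,-57.0536)
T_A = V + ((C−V)·d_A)·d_A = V + 29.2717·d_A = (-25.8690,-52.7085)
T_B = V + ((C−V)·d_B)·d_B = V + 29.2717·d_B = (-13.4367,-58.4113)
sweep = 180° − θ = 152.9775°

center=(-20.3380,-57.0536) T_A=(-25.8690,-52.7085) T_B=(-13.4367,-58.4113) sweep=152.9775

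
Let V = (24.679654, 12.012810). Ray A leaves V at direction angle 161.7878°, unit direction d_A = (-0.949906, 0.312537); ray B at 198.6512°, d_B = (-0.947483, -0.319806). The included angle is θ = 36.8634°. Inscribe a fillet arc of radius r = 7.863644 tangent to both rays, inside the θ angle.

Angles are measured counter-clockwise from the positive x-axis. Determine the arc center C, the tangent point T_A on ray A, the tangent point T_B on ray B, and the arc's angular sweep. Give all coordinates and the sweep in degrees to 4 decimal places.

bisector direction at 180.2195° = (-0.999993,-0.003831)
center distance |VC| = r/sin(θ/2) = 7.863644/sin(18.4317°) = 24.871257
C = V + |VC|·bis = (-0.1914,11.9175)
T_A = V + ((C−V)·d_A)·d_A = V + 23.5954·d_A = (2.2663,19.3872)
T_B = V + ((C−V)·d_B)·d_B = V + 23.5954·d_B = (2.3234,4.4669)
sweep = 180° − θ = 143.1366°

center=(-0.1914,11.9175) T_A=(2.2663,19.3872) T_B=(2.3234,4.4669) sweep=143.1366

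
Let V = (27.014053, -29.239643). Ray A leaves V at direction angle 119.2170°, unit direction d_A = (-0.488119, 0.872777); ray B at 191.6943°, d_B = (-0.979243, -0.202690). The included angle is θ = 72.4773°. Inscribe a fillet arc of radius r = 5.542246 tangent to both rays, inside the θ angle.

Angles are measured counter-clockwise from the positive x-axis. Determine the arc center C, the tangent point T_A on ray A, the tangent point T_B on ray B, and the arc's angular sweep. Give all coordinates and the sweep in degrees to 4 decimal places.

center=(18.4858,-25.3451) T_A=(23.3230,-22.6399) T_B=(19.6092,-30.7723) sweep=107.5227

bisector direction at 155.4556° = (-0.909640,0.415397)
center distance |VC| = r/sin(θ/2) = 5.542246/sin(36.2386°) = 9.375365
C = V + |VC|·bis = (18.4858,-25.3451)
T_A = V + ((C−V)·d_A)·d_A = V + 7.5618·d_A = (23.3230,-22.6399)
T_B = V + ((C−V)·d_B)·d_B = V + 7.5618·d_B = (19.6092,-30.7723)
sweep = 180° − θ = 107.5227°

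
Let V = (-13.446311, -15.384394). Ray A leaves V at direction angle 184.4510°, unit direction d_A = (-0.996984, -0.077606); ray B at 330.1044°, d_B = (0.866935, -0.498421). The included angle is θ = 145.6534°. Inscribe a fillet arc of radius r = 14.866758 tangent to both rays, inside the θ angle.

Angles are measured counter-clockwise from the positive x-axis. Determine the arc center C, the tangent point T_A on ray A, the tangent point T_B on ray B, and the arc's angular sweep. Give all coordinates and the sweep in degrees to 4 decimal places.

bisector direction at 257.2777° = (-0.220226,-0.975449)
center distance |VC| = r/sin(θ/2) = 14.866758/sin(72.8267°) = 15.560507
C = V + |VC|·bis = (-16.8731,-30.5629)
T_A = V + ((C−V)·d_A)·d_A = V + 4.5944·d_A = (-18.0269,-15.7410)
T_B = V + ((C−V)·d_B)·d_B = V + 4.5944·d_B = (-9.4632,-17.6744)
sweep = 180° − θ = 34.3466°

center=(-16.8731,-30.5629) T_A=(-18.0269,-15.7410) T_B=(-9.4632,-17.6744) sweep=34.3466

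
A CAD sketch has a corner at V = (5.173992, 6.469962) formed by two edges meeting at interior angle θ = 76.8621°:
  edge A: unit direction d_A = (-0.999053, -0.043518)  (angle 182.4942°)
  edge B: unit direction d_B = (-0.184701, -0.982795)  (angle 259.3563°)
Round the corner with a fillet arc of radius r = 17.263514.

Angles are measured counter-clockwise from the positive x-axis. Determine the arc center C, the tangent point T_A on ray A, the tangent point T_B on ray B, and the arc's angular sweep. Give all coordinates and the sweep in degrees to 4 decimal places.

center=(-15.8110,-11.7240) T_A=(-16.5623,5.5231) T_B=(1.1555,-14.9126) sweep=103.1379

bisector direction at 220.9253° = (-0.755565,-0.655074)
center distance |VC| = r/sin(θ/2) = 17.263514/sin(38.4310°) = 27.773939
C = V + |VC|·bis = (-15.8110,-11.7240)
T_A = V + ((C−V)·d_A)·d_A = V + 21.7569·d_A = (-16.5623,5.5231)
T_B = V + ((C−V)·d_B)·d_B = V + 21.7569·d_B = (1.1555,-14.9126)
sweep = 180° − θ = 103.1379°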